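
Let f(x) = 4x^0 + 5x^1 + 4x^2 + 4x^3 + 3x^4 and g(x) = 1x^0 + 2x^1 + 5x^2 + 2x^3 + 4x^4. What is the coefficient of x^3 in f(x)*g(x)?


Cauchy product at x^3:
4*2 + 5*5 + 4*2 + 4*1
= 45

45


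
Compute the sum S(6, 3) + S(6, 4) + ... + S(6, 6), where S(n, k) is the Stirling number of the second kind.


By definition, S(n, k) counts partitions of an n-set into exactly k nonempty blocks.
Computing row n = 6 for k = 3..6:
S(6, k): 90, 65, 15, 1
Sum = 171.

171


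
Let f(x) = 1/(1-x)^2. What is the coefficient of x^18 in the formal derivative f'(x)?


Differentiate: d/dx [ 1/(1-x)^r ] = r / (1-x)^(r+1).
Here r = 2, so f'(x) = 2 / (1-x)^3.
The expansion of 1/(1-x)^(r+1) has coefficient of x^n equal to C(n+r, r).
So the coefficient of x^18 in f'(x) is
2 * C(20, 2) = 2 * 190 = 380

380


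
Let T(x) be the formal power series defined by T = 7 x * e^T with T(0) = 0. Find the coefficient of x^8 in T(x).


Apply the Lagrange inversion formula: if T = 7 x * phi(T) with phi(t) = e^t, then
[x^n] T = 7^n * (1/n) [t^(n-1)] phi(t)^n = 7^n * (1/n) [t^(n-1)] e^(n t) = 7^n * (1/n) * n^(n-1) / (n-1)! = 7^n * n^(n-1) / n!.
When c = 1 this is the Cayley count of rooted labeled trees on n vertices, divided by n!.
For n = 8: 7^8 * 8^7 / 8! = 5764801 * 2097152/40320 = 13492928512/45.

13492928512/45


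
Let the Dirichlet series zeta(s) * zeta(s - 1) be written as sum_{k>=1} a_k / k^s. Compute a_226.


Convolution gives a_k = sum_{d | k} d * 1 = sum_{d | k} d = sigma(k), the sum of positive divisors of k.
For k = 226, the divisors are 1, 2, 113, 226, so
sigma(226) = 1 + 2 + 113 + 226 = 342.

342


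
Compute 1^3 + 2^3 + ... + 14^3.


This power sum has a closed form given by Faulhaber's formula
sum_{k=1}^{m} k^p = (1 / (p + 1)) * sum_{j=0}^{p} C(p + 1, j) B_j m^(p + 1 - j),
but for small m direct computation is fastest:
1 + 8 + 27 + 64 + 125 + 216 + 343 + 512 + 729 + 1000 + 1331 + 1728 + 2197 + 2744 = 11025.

11025


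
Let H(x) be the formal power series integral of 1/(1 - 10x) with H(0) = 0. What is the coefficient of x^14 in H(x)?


1/(1 - 10x) = sum_{k>=0} 10^k x^k. Integrating termwise with H(0) = 0:
H(x) = sum_{k>=0} 10^k x^(k+1) / (k+1) = sum_{m>=1} 10^(m-1) x^m / m.
For m = 14: 10^13/14 = 10000000000000/14 = 5000000000000/7.

5000000000000/7


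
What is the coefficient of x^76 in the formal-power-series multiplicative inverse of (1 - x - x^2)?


Let the inverse be f(x) = sum_{k>=0} a_k x^k. From f(x) * (1 - x - x^2) = 1 and matching coefficients:
 x^0: a_0 = 1.
 x^1: a_1 - a_0 = 0, so a_1 = 1.
 x^k (k >= 2): a_k - a_{k-1} - a_{k-2} = 0, i.e. a_k = a_{k-1} + a_{k-2}.
This is the Fibonacci-type recurrence shifted so that a_0 = a_1 = 1.
Iterating: a_0=1, a_1=1, a_2=2, a_3=3, a_4=5, a_5=8, a_6=13, a_7=21, a_8=34, a_9=55, ...
a_76 = 5527939700884757.

5527939700884757


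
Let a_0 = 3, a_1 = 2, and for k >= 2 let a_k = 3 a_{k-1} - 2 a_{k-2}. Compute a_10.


Iterating the recurrence forward:
a_0 = 3
a_1 = 2
a_2 = 3*2 - 2*3 = 0
a_3 = 3*0 - 2*2 = -4
a_4 = 3*-4 - 2*0 = -12
a_5 = 3*-12 - 2*-4 = -28
a_6 = 3*-28 - 2*-12 = -60
a_7 = 3*-60 - 2*-28 = -124
a_8 = 3*-124 - 2*-60 = -252
a_9 = 3*-252 - 2*-124 = -508
a_10 = 3*-508 - 2*-252 = -1020
So a_10 = -1020.

-1020


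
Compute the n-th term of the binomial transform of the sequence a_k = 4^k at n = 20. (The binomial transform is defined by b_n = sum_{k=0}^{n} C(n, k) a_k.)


With a_k = 4^k, b_n = sum_{k=0}^{n} C(n, k) 4^k = (1 + 4)^n by the binomial theorem.
For n = 20: (1 + 4)^20 = 5^20 = 95367431640625.

95367431640625


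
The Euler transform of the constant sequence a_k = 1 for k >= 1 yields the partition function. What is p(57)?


The Euler transform converts the sequence a_k = 1 into the number of integer partitions.
Using the recurrence or dynamic programming:
p(57) = 614154

614154


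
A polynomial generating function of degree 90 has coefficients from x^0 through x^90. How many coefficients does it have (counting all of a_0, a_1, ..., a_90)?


A polynomial of degree 90 takes the form a_0 + a_1 x + ... + a_90 x^90.
The number of coefficients is 90 + 1 = 91.

91


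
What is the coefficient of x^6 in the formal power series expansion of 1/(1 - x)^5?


The expansion 1/(1 - x)^r = sum_{k>=0} C(k + r - 1, r - 1) x^k follows from the multiset / negative-binomial theorem (or from repeated differentiation of the geometric series).
For r = 5 and k = 6:
C(10, 4) = 3628800 / (24 * 720) = 210.

210


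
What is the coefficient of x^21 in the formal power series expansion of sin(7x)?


The Maclaurin series is sin(t) = sum_{k>=0} (-1)^k t^(2k+1) / (2k+1)!, so substituting t = 7x, only odd powers of x are nonzero, with coefficient of x^(2k+1) equal to (-1)^k 7^(2k+1) / (2k+1)!.
Write 21 = 2*10 + 1, giving the coefficient (-1)^10 * 7^21 / 21! = 558545864083284007/51090942171709440000 = 1628413597910449/148953184174080000.

1628413597910449/148953184174080000


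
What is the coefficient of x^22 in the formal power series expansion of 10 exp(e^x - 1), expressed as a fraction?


exp(e^x - 1) is the exponential generating function for the Bell numbers Bell_k: exp(e^x - 1) = sum_{k>=0} Bell_k x^k / k!.
So the coefficient of x^22 in 10 exp(e^x - 1) is 10 Bell_22 / 22!.
Computing: Bell_22 = 4506715738447323 and 22! = 1124000727777607680000, giving
10 * 4506715738447323/1124000727777607680000 = 88366975263673/2203922995642368000.

88366975263673/2203922995642368000


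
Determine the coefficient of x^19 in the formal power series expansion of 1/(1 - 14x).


The geometric series identity gives 1/(1 - c x) = sum_{k>=0} c^k x^k, so the coefficient of x^k is c^k.
Here c = 14 and k = 19.
Computing: 14^19 = 5976303958948914397184

5976303958948914397184


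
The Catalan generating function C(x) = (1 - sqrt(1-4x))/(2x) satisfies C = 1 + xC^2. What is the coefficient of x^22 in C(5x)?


Substituting x -> 5x scales the n-th coefficient by 5^n, so [x^22] C(5x) = 5^22 * C_22.
C_22 = C(2*22, 22)/(23) = 2104098963720/23 = 91482563640.
So 5^22 * 91482563640 = 2384185791015625 * 91482563640 = 218111428356170654296875000.

218111428356170654296875000


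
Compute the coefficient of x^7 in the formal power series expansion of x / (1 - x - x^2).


Let f(x) = sum_{k>=0} a_k x^k. Multiplying f(x) * (1 - x - x^2) = x and matching coefficients gives a_0 = 0, a_1 = 1, and a_k = a_{k-1} + a_{k-2} for k >= 2. These are the Fibonacci numbers F_k.
Iterating from F_0 = 0, F_1 = 1:
F_0=0, F_1=1, F_2=1, F_3=2, F_4=3, F_5=5, F_6=8, F_7=13
F_7 = 13.

13


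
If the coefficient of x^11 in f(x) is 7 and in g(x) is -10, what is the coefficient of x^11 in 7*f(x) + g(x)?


Scalar multiplication scales coefficients: 7 * 7 = 49.
Then add the g coefficient: 49 + -10
= 39

39


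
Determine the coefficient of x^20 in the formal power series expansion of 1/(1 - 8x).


The geometric series identity gives 1/(1 - c x) = sum_{k>=0} c^k x^k, so the coefficient of x^k is c^k.
Here c = 8 and k = 20.
Computing: 8^20 = 1152921504606846976

1152921504606846976


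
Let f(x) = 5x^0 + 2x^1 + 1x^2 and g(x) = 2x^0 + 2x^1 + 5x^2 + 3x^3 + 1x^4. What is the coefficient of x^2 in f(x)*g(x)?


Cauchy product at x^2:
5*5 + 2*2 + 1*2
= 31

31


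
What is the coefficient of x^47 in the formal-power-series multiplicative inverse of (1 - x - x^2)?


Let the inverse be f(x) = sum_{k>=0} a_k x^k. From f(x) * (1 - x - x^2) = 1 and matching coefficients:
 x^0: a_0 = 1.
 x^1: a_1 - a_0 = 0, so a_1 = 1.
 x^k (k >= 2): a_k - a_{k-1} - a_{k-2} = 0, i.e. a_k = a_{k-1} + a_{k-2}.
This is the Fibonacci-type recurrence shifted so that a_0 = a_1 = 1.
Iterating: a_0=1, a_1=1, a_2=2, a_3=3, a_4=5, a_5=8, a_6=13, a_7=21, a_8=34, a_9=55, ...
a_47 = 4807526976.

4807526976


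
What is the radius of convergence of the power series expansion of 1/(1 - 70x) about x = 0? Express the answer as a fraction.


Expanding 1/(1 - 70x) = sum_{k>=0} 70^k x^k, the series converges when |70x| < 1, i.e., |x| < 1/70.
So the radius of convergence is 1/70 = 1/70.

1/70


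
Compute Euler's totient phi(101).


phi(n) counts integers in [1, n] coprime to n. Using the multiplicative formula phi(n) = n * prod_{p | n} (1 - 1/p):
101 = 101, so
phi(101) = 101 * (1 - 1/101) = 100.

100


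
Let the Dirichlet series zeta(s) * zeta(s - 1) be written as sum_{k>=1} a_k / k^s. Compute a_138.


Convolution gives a_k = sum_{d | k} d * 1 = sum_{d | k} d = sigma(k), the sum of positive divisors of k.
For k = 138, the divisors are 1, 2, 3, 6, 23, 46, 69, 138, so
sigma(138) = 1 + 2 + 3 + 6 + 23 + 46 + 69 + 138 = 288.

288


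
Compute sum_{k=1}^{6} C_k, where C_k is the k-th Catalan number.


C_1 through C_6: 1, 2, 5, 14, 42, 132
Sum = 1 + 2 + 5 + 14 + 42 + 132
= 196

196


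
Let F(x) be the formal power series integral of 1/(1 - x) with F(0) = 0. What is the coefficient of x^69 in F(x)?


1/(1 - x) = sum_{k>=0} x^k. Integrating termwise and using F(0) = 0 gives
F(x) = sum_{k>=0} x^(k+1) / (k+1) = sum_{m>=1} x^m / m = -ln(1 - x).
So the coefficient of x^69 is 1/69 = 1/69.

1/69


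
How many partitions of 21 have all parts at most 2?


Using the generating function (1-x)^(-1)(1-x^2)^(-1),
the coefficient of x^21 counts these restricted partitions.
Result = 11

11


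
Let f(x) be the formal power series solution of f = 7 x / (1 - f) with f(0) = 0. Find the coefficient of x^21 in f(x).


Apply Lagrange inversion: f = 7 x * phi(f) with phi(t) = 1/(1 - t), so
[x^n] f = 7^n * (1/n) [t^(n-1)] phi(t)^n = 7^n * (1/n) [t^(n-1)] (1 - t)^(-n) = 7^n * (1/n) C(2n - 2, n - 1) = 7^n * C_{n-1}.
For n = 21: C_20 = C(40, 20) / 21 = 137846528820/21 = 6564120420.
With the 7^21 = 558545864083284007 factor, the coefficient is 558545864083284007 * 6564120420 = 3666362311935629131008122940.

3666362311935629131008122940


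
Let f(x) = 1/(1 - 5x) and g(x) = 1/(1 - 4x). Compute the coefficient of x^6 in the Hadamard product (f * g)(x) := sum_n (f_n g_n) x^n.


f has coefficients f_k = 5^k and g has coefficients g_k = 4^k, so the Hadamard product has coefficient (f*g)_k = 5^k * 4^k = 20^k.
For k = 6: 20^6 = 64000000.

64000000


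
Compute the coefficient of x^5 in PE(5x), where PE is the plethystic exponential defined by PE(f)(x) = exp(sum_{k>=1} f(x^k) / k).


With f(x) = 5x, the exponent is sum_{k>=1} 5 x^k / k = 5 * (-ln(1 - x)). Exponentiating:
PE(5x) = exp(-5 ln(1 - x)) = 1/(1 - x)^5.
By the negative binomial expansion, [x^n] 1/(1 - x)^5 = C(n + 4, 4).
For n = 5: C(9, 4) = 126.

126


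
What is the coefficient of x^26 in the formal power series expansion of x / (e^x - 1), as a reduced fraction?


The exponential generating function for Bernoulli numbers is
x / (e^x - 1) = sum_{k>=0} B_k x^k / k!.
So the coefficient of x^26 in x / (e^x - 1) is B_26 / 26!.
Computing: B_26 = 8553103/6, 26! = 403291461126605635584000000, giving
8553103/6 / 403291461126605635584000000 = 657931/186134520519971831808000000.

657931/186134520519971831808000000


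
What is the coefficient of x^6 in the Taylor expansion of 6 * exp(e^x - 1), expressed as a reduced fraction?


exp(e^x - 1) = sum_{k>=0} Bell_k x^k / k!, where Bell_k is the k-th Bell number.
So the coefficient of x^6 is 6 * Bell_6 / 6!.
Computing: Bell_6 = 203 and 6! = 720, giving
6 * 203/720 = 203/120.

203/120


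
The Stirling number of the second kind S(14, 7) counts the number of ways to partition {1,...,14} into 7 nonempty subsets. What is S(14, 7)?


Using the explicit formula S(n,k) = (1/k!) sum_{j=0}^{k} (-1)^(k-j) C(k,j) j^n:
S(14, 7) = 49329280
Equivalently, S(n,k) is n! times the coefficient of x^n in the EGF (e^x - 1)^k / k!.

49329280


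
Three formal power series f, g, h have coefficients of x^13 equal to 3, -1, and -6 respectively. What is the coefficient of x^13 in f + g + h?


Series addition is componentwise:
3 + -1 + -6
= -4

-4


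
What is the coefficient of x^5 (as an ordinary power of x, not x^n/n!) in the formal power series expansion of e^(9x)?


The exponential series is e^y = sum_{k>=0} y^k / k!. Substituting y = 9x gives
e^(9x) = sum_{k>=0} 9^k x^k / k!.
So the coefficient of x^n is a^n/n! with a = 9, n = 5:
9^5 / 5! = 59049/120 = 19683/40

19683/40


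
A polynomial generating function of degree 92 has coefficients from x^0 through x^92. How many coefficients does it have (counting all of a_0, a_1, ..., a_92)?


A polynomial of degree 92 takes the form a_0 + a_1 x + ... + a_92 x^92.
The number of coefficients is 92 + 1 = 93.

93


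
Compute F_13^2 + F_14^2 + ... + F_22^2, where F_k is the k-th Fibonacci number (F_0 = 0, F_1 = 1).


There is a standard identity sum_{k=0}^{N} F_k^2 = F_N * F_{N+1} (proved inductively from the telescoping relation F_k^2 = F_k F_{k+1} - F_{k-1} F_k). Then
sum_{k=13}^{22} F_k^2 = F_22 F_23 - F_12 F_13.
Computing: F_22 = 17711, F_23 = 28657, F_12 = 144, F_13 = 233.
Sum = 17711 * 28657 - 144 * 233 = 507510575.

507510575


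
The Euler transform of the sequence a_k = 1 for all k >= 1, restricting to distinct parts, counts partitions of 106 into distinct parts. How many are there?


Partitions of 106 into distinct parts can be computed via generating function.
Product (1+x)(1+x^2)(1+x^3)...
The coefficient of x^106 = 728260

728260


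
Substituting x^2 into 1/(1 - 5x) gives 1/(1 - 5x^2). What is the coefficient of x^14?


The coefficient of x^(2m) in 1/(1 - 5x^2) is 5^m.
With n = 14 = 2*7, the coefficient is 5^7 = 78125.

78125


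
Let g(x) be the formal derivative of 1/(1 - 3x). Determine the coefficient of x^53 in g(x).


Differentiate termwise: d/dx sum_{k>=0} 3^k x^k = sum_{k>=1} k 3^k x^(k-1) = sum_{j>=0} (j+1) 3^(j+1) x^j.
Equivalently, d/dx [1/(1 - 3x)] = 3/(1 - 3x)^2.
For j = 53: 54 * 3^54 = 54 * 58149737003040059690390169 = 3140085798164163223281069126.

3140085798164163223281069126


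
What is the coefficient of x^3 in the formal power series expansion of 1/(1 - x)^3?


The expansion 1/(1 - x)^r = sum_{k>=0} C(k + r - 1, r - 1) x^k follows from the multiset / negative-binomial theorem (or from repeated differentiation of the geometric series).
For r = 3 and k = 3:
C(5, 2) = 120 / (2 * 6) = 10.

10


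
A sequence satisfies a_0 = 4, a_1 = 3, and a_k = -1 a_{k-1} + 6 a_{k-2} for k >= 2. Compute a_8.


The characteristic equation is t^2 + 1 t - 6 = 0, with roots r_1 = 2 and r_2 = -3 (so c_1 = r_1 + r_2, c_2 = -r_1 r_2 as required).
One can use the closed form a_n = A r_1^n + B r_2^n, but direct iteration is more reliable:
a_0 = 4, a_1 = 3, a_2 = 21, a_3 = -3, a_4 = 129, a_5 = -147, a_6 = 921, a_7 = -1803, a_8 = 7329.
So a_8 = 7329.

7329


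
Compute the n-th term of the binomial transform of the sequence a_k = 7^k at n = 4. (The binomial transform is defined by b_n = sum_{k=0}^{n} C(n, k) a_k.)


With a_k = 7^k, b_n = sum_{k=0}^{n} C(n, k) 7^k = (1 + 7)^n by the binomial theorem.
For n = 4: (1 + 7)^4 = 8^4 = 4096.

4096


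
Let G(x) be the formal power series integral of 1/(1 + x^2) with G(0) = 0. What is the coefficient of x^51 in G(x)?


1/(1 + x^2) = sum_{j>=0} (-1)^j x^(2j). Integrating termwise with G(0) = 0:
G(x) = sum_{j>=0} (-1)^j x^(2j+1) / (2j+1) = arctan(x).
Only odd powers are nonzero. For x^51 write 51 = 2*25 + 1, giving
(-1)^25 / 51 = -1/51 = -1/51.

-1/51


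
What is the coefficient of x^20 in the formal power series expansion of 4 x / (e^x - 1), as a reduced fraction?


The exponential generating function for Bernoulli numbers is
x / (e^x - 1) = sum_{k>=0} B_k x^k / k!.
So the coefficient of x^20 in 4 x / (e^x - 1) is 4 B_20 / 20!.
Computing: B_20 = -174611/330, 20! = 2432902008176640000, giving
4 * -174611/330 / 2432902008176640000 = -174611/200714415674572800000.

-174611/200714415674572800000


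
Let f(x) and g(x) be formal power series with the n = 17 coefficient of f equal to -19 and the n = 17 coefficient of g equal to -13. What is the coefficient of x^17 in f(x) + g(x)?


Addition of formal power series is termwise.
The coefficient of x^17 in f + g = -19 + -13
= -32

-32


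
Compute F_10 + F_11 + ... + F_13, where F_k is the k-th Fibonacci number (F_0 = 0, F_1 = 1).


Use the identity sum_{k=0}^{N} F_k = F_{N+2} - 1 (which follows from F_{k+2} - F_{k+1} = F_k). Then
sum_{k=10}^{13} F_k = (F_{15} - 1) - (F_{11} - 1) = F_{15} - F_{11}.
Computing: F_{15} = 610, F_{11} = 89, so
Sum = 610 - 89 = 521.

521


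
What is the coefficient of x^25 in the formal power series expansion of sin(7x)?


The Maclaurin series is sin(t) = sum_{k>=0} (-1)^k t^(2k+1) / (2k+1)!, so substituting t = 7x, only odd powers of x are nonzero, with coefficient of x^(2k+1) equal to (-1)^k 7^(2k+1) / (2k+1)!.
Write 25 = 2*12 + 1, giving the coefficient (-1)^12 * 7^25 / 25! = 1341068619663964900807/15511210043330985984000000 = 3909821048582988049/45222186715250688000000.

3909821048582988049/45222186715250688000000


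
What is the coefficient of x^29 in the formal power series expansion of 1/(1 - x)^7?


The negative binomial / multiset identity is
1/(1 - x)^r = sum_{k>=0} C(k + r - 1, r - 1) x^k.
Here r = 7 and k = 29, so the coefficient is
C(29 + 6, 6) = C(35, 6)
= 1623160

1623160


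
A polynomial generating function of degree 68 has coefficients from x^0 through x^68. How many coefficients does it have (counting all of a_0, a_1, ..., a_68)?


A polynomial of degree 68 takes the form a_0 + a_1 x + ... + a_68 x^68.
The number of coefficients is 68 + 1 = 69.

69


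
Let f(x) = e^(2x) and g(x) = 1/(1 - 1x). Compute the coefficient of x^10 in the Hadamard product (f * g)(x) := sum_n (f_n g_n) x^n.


Expanding: f_k = 2^k/k! (from e^(2x)) and g_k = 1^k (from 1/(1 - 1x)). So the Hadamard coefficient (f * g)_k = 2^k 1^k / k! = (2)^k / k!.
For k = 10: 2^10/10! = 1024/3628800 = 4/14175.

4/14175


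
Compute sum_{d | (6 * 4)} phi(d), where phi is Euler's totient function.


First, 6 * 4 = 24. One classical identity is sum_{d | n} phi(d) = n (each k in [1, n] has a unique gcd with n, and among the k's with gcd(k, n) = n/d there are phi(d) of them). So the sum equals 24. We also verify directly:
Divisors of 24: 1, 2, 3, 4, 6, 8, 12, 24.
phi values: 1, 1, 2, 2, 2, 4, 4, 8.
Sum = 24.

24


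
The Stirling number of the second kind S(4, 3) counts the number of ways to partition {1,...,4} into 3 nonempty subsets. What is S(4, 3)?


Using the explicit formula S(n,k) = (1/k!) sum_{j=0}^{k} (-1)^(k-j) C(k,j) j^n:
S(4, 3) = 6
Equivalently, S(n,k) is n! times the coefficient of x^n in the EGF (e^x - 1)^k / k!.

6


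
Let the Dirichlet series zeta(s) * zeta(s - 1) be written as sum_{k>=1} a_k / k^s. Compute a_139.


Convolution gives a_k = sum_{d | k} d * 1 = sum_{d | k} d = sigma(k), the sum of positive divisors of k.
For k = 139, the divisors are 1, 139, so
sigma(139) = 1 + 139 = 140.

140


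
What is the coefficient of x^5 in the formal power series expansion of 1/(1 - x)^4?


The expansion 1/(1 - x)^r = sum_{k>=0} C(k + r - 1, r - 1) x^k follows from the multiset / negative-binomial theorem (or from repeated differentiation of the geometric series).
For r = 4 and k = 5:
C(8, 3) = 40320 / (6 * 120) = 56.

56


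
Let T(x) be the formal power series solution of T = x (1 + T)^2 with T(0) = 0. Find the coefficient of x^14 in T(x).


Apply the Lagrange inversion formula: if T = x * phi(T) with phi(t) = (1 + t)^2, then [x^n] T = (1/n) [t^(n-1)] phi(t)^n = (1/n) [t^(n-1)] (1 + t)^(2n) = (1/n) C(2n, n-1).
Using the identity C(2n, n-1) = C(2n, n) * n / (n+1), the unscaled factor equals C(2n, n) / (n+1) = C_n, the n-th Catalan number.
For n = 14: C_14 = C(28, 14) / 15 = 40116600/15 = 2674440 = 2674440.

2674440


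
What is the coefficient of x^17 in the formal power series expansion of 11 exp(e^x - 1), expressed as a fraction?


exp(e^x - 1) is the exponential generating function for the Bell numbers Bell_k: exp(e^x - 1) = sum_{k>=0} Bell_k x^k / k!.
So the coefficient of x^17 in 11 exp(e^x - 1) is 11 Bell_17 / 17!.
Computing: Bell_17 = 82864869804 and 17! = 355687428096000, giving
11 * 82864869804/355687428096000 = 255755771/99800064000.

255755771/99800064000


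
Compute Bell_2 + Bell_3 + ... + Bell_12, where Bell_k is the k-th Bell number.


Recall Bell_k counts set partitions of a k-set (with Bell_0 = 1 by convention).
Bell_2 through Bell_12: 2, 5, 15, 52, 203, 877, 4140, 21147, 115975, 678570, 4213597
Sum = 2 + 5 + 15 + 52 + 203 + 877 + 4140 + 21147 + 115975 + 678570 + 4213597 = 5034583.

5034583


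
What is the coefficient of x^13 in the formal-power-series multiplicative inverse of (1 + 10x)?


The inverse is 1/(1 + 10x). Apply the geometric identity 1/(1 - y) = sum_{k>=0} y^k with y = -10x:
1/(1 + 10x) = sum_{k>=0} (-10)^k x^k.
So the coefficient of x^13 is (-10)^13 = -10000000000000.

-10000000000000


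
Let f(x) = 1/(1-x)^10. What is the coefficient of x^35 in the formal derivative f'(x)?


Differentiate: d/dx [ 1/(1-x)^r ] = r / (1-x)^(r+1).
Here r = 10, so f'(x) = 10 / (1-x)^11.
The expansion of 1/(1-x)^(r+1) has coefficient of x^n equal to C(n+r, r).
So the coefficient of x^35 in f'(x) is
10 * C(45, 10) = 10 * 3190187286 = 31901872860

31901872860


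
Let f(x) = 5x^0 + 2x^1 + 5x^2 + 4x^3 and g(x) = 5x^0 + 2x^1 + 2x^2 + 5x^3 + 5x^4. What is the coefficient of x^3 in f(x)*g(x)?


Cauchy product at x^3:
5*5 + 2*2 + 5*2 + 4*5
= 59

59


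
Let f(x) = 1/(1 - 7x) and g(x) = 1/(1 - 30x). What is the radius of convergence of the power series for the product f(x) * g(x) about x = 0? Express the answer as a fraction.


The radius of 1/(1 - 7x) is 1/7 (nearest singularity at x = 1/7), and the radius of 1/(1 - 30x) is 1/30.
The product f(x)*g(x) = 1/((1 - 7x)(1 - 30x)) has singularities at both 1/7 and 1/30, so its radius of convergence is the distance to the nearest one:
min(1/7, 1/30) = 1/30.

1/30


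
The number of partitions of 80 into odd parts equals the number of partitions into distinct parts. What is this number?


Computing partitions of 80 into odd parts (1, 3, 5, ...):
Using the generating function prod_{k>=0} 1/(1-x^(2k+1)),
the count is 77312

77312


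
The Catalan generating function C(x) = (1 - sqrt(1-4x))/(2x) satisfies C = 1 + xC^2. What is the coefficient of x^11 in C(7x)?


Substituting x -> 7x scales the n-th coefficient by 7^n, so [x^11] C(7x) = 7^11 * C_11.
C_11 = C(2*11, 11)/(12) = 705432/12 = 58786.
So 7^11 * 58786 = 1977326743 * 58786 = 116239129913998.

116239129913998


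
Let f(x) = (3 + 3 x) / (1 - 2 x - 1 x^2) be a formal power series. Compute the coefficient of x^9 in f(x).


Write f(x) = sum_{k>=0} a_k x^k. Multiplying both sides by 1 - 2 x - 1 x^2 gives
(1 - 2 x - 1 x^2) sum_{k>=0} a_k x^k = 3 + 3 x.
Matching coefficients:
 x^0: a_0 = 3
 x^1: a_1 - 2 a_0 = 3  =>  a_1 = 2*3 + 3 = 9
 x^k (k >= 2): a_k = 2 a_{k-1} + 1 a_{k-2}.
Iterating: a_2 = 21, a_3 = 51, a_4 = 123, a_5 = 297, a_6 = 717, a_7 = 1731, a_8 = 4179, a_9 = 10089.
So the coefficient of x^9 is 10089.

10089


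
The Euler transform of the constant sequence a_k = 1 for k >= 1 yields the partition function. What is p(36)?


The Euler transform converts the sequence a_k = 1 into the number of integer partitions.
Using the recurrence or dynamic programming:
p(36) = 17977

17977


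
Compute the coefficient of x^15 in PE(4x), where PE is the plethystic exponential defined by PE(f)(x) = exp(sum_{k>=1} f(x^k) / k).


With f(x) = 4x, the exponent is sum_{k>=1} 4 x^k / k = 4 * (-ln(1 - x)). Exponentiating:
PE(4x) = exp(-4 ln(1 - x)) = 1/(1 - x)^4.
By the negative binomial expansion, [x^n] 1/(1 - x)^4 = C(n + 3, 3).
For n = 15: C(18, 3) = 816.

816


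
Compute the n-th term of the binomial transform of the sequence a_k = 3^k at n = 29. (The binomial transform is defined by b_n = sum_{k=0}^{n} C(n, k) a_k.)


With a_k = 3^k, b_n = sum_{k=0}^{n} C(n, k) 3^k = (1 + 3)^n by the binomial theorem.
For n = 29: (1 + 3)^29 = 4^29 = 288230376151711744.

288230376151711744


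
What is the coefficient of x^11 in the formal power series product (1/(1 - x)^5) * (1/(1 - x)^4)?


Combine the factors: (1/(1 - x)^5) * (1/(1 - x)^4) = 1/(1 - x)^9.
Then use 1/(1 - x)^r = sum_{k>=0} C(k + r - 1, r - 1) x^k with r = 9 and k = 11:
C(19, 8) = 75582.

75582


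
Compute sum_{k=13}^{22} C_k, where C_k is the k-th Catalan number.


C_13 through C_22: 742900, 2674440, 9694845, 35357670, 129644790, 477638700, 1767263190, 6564120420, 24466267020, 91482563640
Sum = 742900 + 2674440 + 9694845 + 35357670 + 129644790 + 477638700 + 1767263190 + 6564120420 + 24466267020 + 91482563640
= 124935967615

124935967615


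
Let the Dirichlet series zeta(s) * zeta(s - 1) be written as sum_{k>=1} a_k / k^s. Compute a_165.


Convolution gives a_k = sum_{d | k} d * 1 = sum_{d | k} d = sigma(k), the sum of positive divisors of k.
For k = 165, the divisors are 1, 3, 5, 11, 15, 33, 55, 165, so
sigma(165) = 1 + 3 + 5 + 11 + 15 + 33 + 55 + 165 = 288.

288


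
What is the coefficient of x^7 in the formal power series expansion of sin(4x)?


The Maclaurin series is sin(t) = sum_{k>=0} (-1)^k t^(2k+1) / (2k+1)!, so substituting t = 4x, only odd powers of x are nonzero, with coefficient of x^(2k+1) equal to (-1)^k 4^(2k+1) / (2k+1)!.
Write 7 = 2*3 + 1, giving the coefficient (-1)^3 * 4^7 / 7! = -16384/5040 = -1024/315.

-1024/315


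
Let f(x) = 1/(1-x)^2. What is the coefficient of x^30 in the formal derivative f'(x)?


Differentiate: d/dx [ 1/(1-x)^r ] = r / (1-x)^(r+1).
Here r = 2, so f'(x) = 2 / (1-x)^3.
The expansion of 1/(1-x)^(r+1) has coefficient of x^n equal to C(n+r, r).
So the coefficient of x^30 in f'(x) is
2 * C(32, 2) = 2 * 496 = 992

992


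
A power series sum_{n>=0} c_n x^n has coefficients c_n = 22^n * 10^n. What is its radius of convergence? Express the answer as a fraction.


By the root test (Cauchy-Hadamard), the radius is R = 1 / limsup_n |c_n|^(1/n).
Here |c_n|^(1/n) = (22^n * 10^n)^(1/n) = 22 * 10 = 220 for all n.
So R = 1/220 = 1/220.

1/220


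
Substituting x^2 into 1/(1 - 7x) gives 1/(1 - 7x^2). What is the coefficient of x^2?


The coefficient of x^(2m) in 1/(1 - 7x^2) is 7^m.
With n = 2 = 2*1, the coefficient is 7^1 = 7.

7


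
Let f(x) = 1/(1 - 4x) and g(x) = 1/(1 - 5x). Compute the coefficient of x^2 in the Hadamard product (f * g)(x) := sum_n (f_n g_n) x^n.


f has coefficients f_k = 4^k and g has coefficients g_k = 5^k, so the Hadamard product has coefficient (f*g)_k = 4^k * 5^k = 20^k.
For k = 2: 20^2 = 400.

400


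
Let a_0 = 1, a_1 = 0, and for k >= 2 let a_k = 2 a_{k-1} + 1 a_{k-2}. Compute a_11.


Iterating the recurrence forward:
a_0 = 1
a_1 = 0
a_2 = 2*0 + 1*1 = 1
a_3 = 2*1 + 1*0 = 2
a_4 = 2*2 + 1*1 = 5
a_5 = 2*5 + 1*2 = 12
a_6 = 2*12 + 1*5 = 29
a_7 = 2*29 + 1*12 = 70
a_8 = 2*70 + 1*29 = 169
a_9 = 2*169 + 1*70 = 408
a_10 = 2*408 + 1*169 = 985
a_11 = 2*985 + 1*408 = 2378
So a_11 = 2378.

2378


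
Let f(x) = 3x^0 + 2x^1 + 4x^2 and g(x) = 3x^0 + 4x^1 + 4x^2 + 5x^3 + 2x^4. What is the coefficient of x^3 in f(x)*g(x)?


Cauchy product at x^3:
3*5 + 2*4 + 4*4
= 39

39


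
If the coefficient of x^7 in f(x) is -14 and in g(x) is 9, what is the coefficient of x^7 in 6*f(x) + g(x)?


Scalar multiplication scales coefficients: 6 * -14 = -84.
Then add the g coefficient: -84 + 9
= -75

-75


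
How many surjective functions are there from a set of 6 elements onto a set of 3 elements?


By inclusion-exclusion on which target elements are missed, the number of surjections from an n-set onto a k-set is
surj(n, k) = sum_{j=0}^{k} (-1)^j C(k, j) (k - j)^n.
Equivalently surj(n, k) = k! * S(n, k), where S(n, k) is the Stirling number of the second kind.
For n = 6, k = 3:
S(6, 3) = 90, so
surj = 3! * 90 = 6 * 90 = 540.

540


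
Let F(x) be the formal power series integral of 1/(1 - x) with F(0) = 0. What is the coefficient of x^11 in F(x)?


1/(1 - x) = sum_{k>=0} x^k. Integrating termwise and using F(0) = 0 gives
F(x) = sum_{k>=0} x^(k+1) / (k+1) = sum_{m>=1} x^m / m = -ln(1 - x).
So the coefficient of x^11 is 1/11 = 1/11.

1/11


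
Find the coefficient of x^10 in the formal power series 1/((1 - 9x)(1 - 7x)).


By partial fractions or Cauchy convolution:
The coefficient equals sum_{k=0}^{10} 9^k * 7^(10-k).
= 14701866433

14701866433


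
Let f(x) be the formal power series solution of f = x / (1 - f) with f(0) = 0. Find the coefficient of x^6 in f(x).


Apply Lagrange inversion: f = x * phi(f) with phi(t) = 1/(1 - t), so
[x^n] f = (1/n) [t^(n-1)] phi(t)^n = (1/n) [t^(n-1)] (1 - t)^(-n) = (1/n) C(2n - 2, n - 1) = C_{n-1}.
For n = 6: C_5 = C(10, 5) / 6 = 252/6 = 42 = 42.

42


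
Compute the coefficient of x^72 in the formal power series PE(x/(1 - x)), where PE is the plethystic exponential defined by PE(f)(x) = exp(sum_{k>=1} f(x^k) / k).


For f(x) = x/(1 - x) we have
sum_{k>=1} f(x^k) / k = sum_{k>=1} (1/k) * x^k / (1 - x^k) = sum_{k, m >= 1} x^(k m) / k,
which after exponentiating simplifies to
PE(x/(1 - x)) = prod_{k>=1} 1 / (1 - x^k).
This is the generating function for the partition function p(n), so the coefficient of x^72 is p(72).
Computing p(72) by dynamic programming over parts 1, 2, ..., 72: p(72) = 5392783.

5392783


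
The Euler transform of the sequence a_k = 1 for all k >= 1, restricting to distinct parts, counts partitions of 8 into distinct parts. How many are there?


Partitions of 8 into distinct parts can be computed via generating function.
Product (1+x)(1+x^2)(1+x^3)...
The coefficient of x^8 = 6

6


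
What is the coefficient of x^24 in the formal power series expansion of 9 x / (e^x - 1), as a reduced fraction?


The exponential generating function for Bernoulli numbers is
x / (e^x - 1) = sum_{k>=0} B_k x^k / k!.
So the coefficient of x^24 in 9 x / (e^x - 1) is 9 B_24 / 24!.
Computing: B_24 = -236364091/2730, 24! = 620448401733239439360000, giving
9 * -236364091/2730 / 620448401733239439360000 = -236364091/188202681859082629939200000.

-236364091/188202681859082629939200000


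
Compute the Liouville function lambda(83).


The Liouville function is lambda(k) = (-1)^Omega(k), where Omega(k) counts the prime factors of k with multiplicity.
Factoring: 83 = 83, so Omega(83) = 1.
lambda(83) = (-1)^1 = -1.

-1


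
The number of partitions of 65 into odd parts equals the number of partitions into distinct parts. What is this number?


Computing partitions of 65 into odd parts (1, 3, 5, ...):
Using the generating function prod_{k>=0} 1/(1-x^(2k+1)),
the count is 18200

18200


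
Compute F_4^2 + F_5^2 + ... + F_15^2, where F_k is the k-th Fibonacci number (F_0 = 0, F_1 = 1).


There is a standard identity sum_{k=0}^{N} F_k^2 = F_N * F_{N+1} (proved inductively from the telescoping relation F_k^2 = F_k F_{k+1} - F_{k-1} F_k). Then
sum_{k=4}^{15} F_k^2 = F_15 F_16 - F_3 F_4.
Computing: F_15 = 610, F_16 = 987, F_3 = 2, F_4 = 3.
Sum = 610 * 987 - 2 * 3 = 602064.

602064


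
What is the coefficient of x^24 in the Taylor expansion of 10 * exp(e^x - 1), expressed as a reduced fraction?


exp(e^x - 1) = sum_{k>=0} Bell_k x^k / k!, where Bell_k is the k-th Bell number.
So the coefficient of x^24 is 10 * Bell_24 / 24!.
Computing: Bell_24 = 445958869294805289 and 24! = 620448401733239439360000, giving
10 * 445958869294805289/620448401733239439360000 = 148652956431601763/20681613391107981312000.

148652956431601763/20681613391107981312000


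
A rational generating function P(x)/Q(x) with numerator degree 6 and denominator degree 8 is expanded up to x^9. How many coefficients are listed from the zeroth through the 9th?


Expanding up to x^9 gives the coefficients for x^0, x^1, ..., x^9.
That is 9 + 1 = 10 coefficients in total.

10


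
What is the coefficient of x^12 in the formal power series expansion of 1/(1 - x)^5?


The negative binomial / multiset identity is
1/(1 - x)^r = sum_{k>=0} C(k + r - 1, r - 1) x^k.
Here r = 5 and k = 12, so the coefficient is
C(12 + 4, 4) = C(16, 4)
= 1820

1820


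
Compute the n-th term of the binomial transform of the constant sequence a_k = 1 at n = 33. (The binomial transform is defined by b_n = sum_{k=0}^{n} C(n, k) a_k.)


With a_k = 1 for all k, b_n = sum_{k=0}^{n} C(n, k) = 2^n by the binomial theorem.
For n = 33: 2^33 = 8589934592.

8589934592


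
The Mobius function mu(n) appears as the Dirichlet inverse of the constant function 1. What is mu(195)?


195 = 3 * 5 * 13 (all distinct primes).
mu(195) = (-1)^3 = -1

-1


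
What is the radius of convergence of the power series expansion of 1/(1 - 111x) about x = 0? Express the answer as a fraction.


Expanding 1/(1 - 111x) = sum_{k>=0} 111^k x^k, the series converges when |111x| < 1, i.e., |x| < 1/111.
So the radius of convergence is 1/111 = 1/111.

1/111


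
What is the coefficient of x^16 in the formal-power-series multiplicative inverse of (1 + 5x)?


The inverse is 1/(1 + 5x). Apply the geometric identity 1/(1 - y) = sum_{k>=0} y^k with y = -5x:
1/(1 + 5x) = sum_{k>=0} (-5)^k x^k.
So the coefficient of x^16 is (-5)^16 = 152587890625.

152587890625


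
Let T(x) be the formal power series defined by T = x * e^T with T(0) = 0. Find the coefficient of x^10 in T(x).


Apply the Lagrange inversion formula: if T = x * phi(T) with phi(t) = e^t, then
[x^n] T = (1/n) [t^(n-1)] phi(t)^n = (1/n) [t^(n-1)] e^(n t) = (1/n) * n^(n-1) / (n-1)! = n^(n-1) / n!.
When c = 1 this is the Cayley count of rooted labeled trees on n vertices, divided by n!.
For n = 10: 10^9 / 10! = 1000000000/3628800 = 156250/567.

156250/567


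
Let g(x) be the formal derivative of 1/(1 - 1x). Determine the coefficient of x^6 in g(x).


Differentiate termwise: d/dx sum_{k>=0} 1^k x^k = sum_{k>=1} k 1^k x^(k-1) = sum_{j>=0} (j+1) 1^(j+1) x^j.
Equivalently, d/dx [1/(1 - 1x)] = 1/(1 - 1x)^2.
For j = 6: 7 * 1^7 = 7 * 1 = 7.

7


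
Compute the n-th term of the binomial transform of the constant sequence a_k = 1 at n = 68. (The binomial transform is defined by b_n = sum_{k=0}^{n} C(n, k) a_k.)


With a_k = 1 for all k, b_n = sum_{k=0}^{n} C(n, k) = 2^n by the binomial theorem.
For n = 68: 2^68 = 295147905179352825856.

295147905179352825856


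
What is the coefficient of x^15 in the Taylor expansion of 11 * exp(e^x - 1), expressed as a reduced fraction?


exp(e^x - 1) = sum_{k>=0} Bell_k x^k / k!, where Bell_k is the k-th Bell number.
So the coefficient of x^15 is 11 * Bell_15 / 15!.
Computing: Bell_15 = 1382958545 and 15! = 1307674368000, giving
11 * 1382958545/1307674368000 = 276591709/23775897600.

276591709/23775897600


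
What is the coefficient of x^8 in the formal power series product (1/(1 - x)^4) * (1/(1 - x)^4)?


Combine the factors: (1/(1 - x)^4) * (1/(1 - x)^4) = 1/(1 - x)^8.
Then use 1/(1 - x)^r = sum_{k>=0} C(k + r - 1, r - 1) x^k with r = 8 and k = 8:
C(15, 7) = 6435.

6435


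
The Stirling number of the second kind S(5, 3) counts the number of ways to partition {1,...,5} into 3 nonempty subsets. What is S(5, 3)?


Using the explicit formula S(n,k) = (1/k!) sum_{j=0}^{k} (-1)^(k-j) C(k,j) j^n:
S(5, 3) = 25
Equivalently, S(n,k) is n! times the coefficient of x^n in the EGF (e^x - 1)^k / k!.

25


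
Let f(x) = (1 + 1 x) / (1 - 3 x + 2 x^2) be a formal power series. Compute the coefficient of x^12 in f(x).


Write f(x) = sum_{k>=0} a_k x^k. Multiplying both sides by 1 - 3 x + 2 x^2 gives
(1 - 3 x + 2 x^2) sum_{k>=0} a_k x^k = 1 + 1 x.
Matching coefficients:
 x^0: a_0 = 1
 x^1: a_1 - 3 a_0 = 1  =>  a_1 = 3*1 + 1 = 4
 x^k (k >= 2): a_k = 3 a_{k-1} - 2 a_{k-2}.
Iterating: a_2 = 10, a_3 = 22, a_4 = 46, a_5 = 94, a_6 = 190, a_7 = 382, a_8 = 766, a_9 = 1534, a_10 = 3070, a_11 = 6142, a_12 = 12286.
So the coefficient of x^12 is 12286.

12286


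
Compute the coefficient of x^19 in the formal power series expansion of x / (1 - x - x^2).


Let f(x) = sum_{k>=0} a_k x^k. Multiplying f(x) * (1 - x - x^2) = x and matching coefficients gives a_0 = 0, a_1 = 1, and a_k = a_{k-1} + a_{k-2} for k >= 2. These are the Fibonacci numbers F_k.
Iterating from F_0 = 0, F_1 = 1:
F_0=0, F_1=1, F_2=1, F_3=2, F_4=3, F_5=5, F_6=8, F_7=13, F_8=21, F_9=34, ...
F_19 = 4181.

4181


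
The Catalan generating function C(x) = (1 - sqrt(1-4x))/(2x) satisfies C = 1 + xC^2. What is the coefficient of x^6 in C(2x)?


Substituting x -> 2x scales the n-th coefficient by 2^n, so [x^6] C(2x) = 2^6 * C_6.
C_6 = C(2*6, 6)/(7) = 924/7 = 132.
So 2^6 * 132 = 64 * 132 = 8448.

8448


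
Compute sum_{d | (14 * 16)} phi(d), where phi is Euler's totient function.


First, 14 * 16 = 224. One classical identity is sum_{d | n} phi(d) = n (each k in [1, n] has a unique gcd with n, and among the k's with gcd(k, n) = n/d there are phi(d) of them). So the sum equals 224. We also verify directly:
Divisors of 224: 1, 2, 4, 7, 8, 14, 16, 28, 32, 56, 112, 224.
phi values: 1, 1, 2, 6, 4, 6, 8, 12, 16, 24, 48, 96.
Sum = 224.

224


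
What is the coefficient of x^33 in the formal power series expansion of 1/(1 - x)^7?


The negative binomial / multiset identity is
1/(1 - x)^r = sum_{k>=0} C(k + r - 1, r - 1) x^k.
Here r = 7 and k = 33, so the coefficient is
C(33 + 6, 6) = C(39, 6)
= 3262623

3262623


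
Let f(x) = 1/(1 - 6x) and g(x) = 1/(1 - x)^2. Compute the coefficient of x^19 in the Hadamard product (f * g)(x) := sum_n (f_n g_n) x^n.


f has coefficients f_k = 6^k. For g = 1/(1 - x)^2 the coefficient is g_k = C(k + 1, 1) = k + 1. The Hadamard coefficient is (f * g)_k = 6^k * (k + 1).
For k = 19: 6^19 * 20 = 609359740010496 * 20 = 12187194800209920.

12187194800209920


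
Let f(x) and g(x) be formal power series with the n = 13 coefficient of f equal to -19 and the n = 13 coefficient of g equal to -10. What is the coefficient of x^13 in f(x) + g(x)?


Addition of formal power series is termwise.
The coefficient of x^13 in f + g = -19 + -10
= -29

-29


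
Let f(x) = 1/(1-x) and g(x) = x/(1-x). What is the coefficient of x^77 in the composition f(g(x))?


First simplify the composition: f(g(x)) = 1/(1 - x/(1-x)) = (1-x)/((1-x) - x) = (1-x)/(1-2x).
Now extract the coefficient. Write (1-x)/(1-2x) = 1/(1-2x) - x/(1-2x).
The coefficient of x^n in 1/(1-2x) is 2^n, and in x/(1-2x) is 2^(n-1) (for n >= 1).
So the coefficient of x^77 is 2^77 - 2^76 = 151115727451828646838272 - 75557863725914323419136 = 75557863725914323419136.

75557863725914323419136


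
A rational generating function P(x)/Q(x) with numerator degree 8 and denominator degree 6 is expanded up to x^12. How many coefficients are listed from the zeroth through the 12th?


Expanding up to x^12 gives the coefficients for x^0, x^1, ..., x^12.
That is 12 + 1 = 13 coefficients in total.

13


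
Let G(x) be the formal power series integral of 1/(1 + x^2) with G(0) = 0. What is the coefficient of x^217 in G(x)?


1/(1 + x^2) = sum_{j>=0} (-1)^j x^(2j). Integrating termwise with G(0) = 0:
G(x) = sum_{j>=0} (-1)^j x^(2j+1) / (2j+1) = arctan(x).
Only odd powers are nonzero. For x^217 write 217 = 2*108 + 1, giving
(-1)^108 / 217 = 1/217 = 1/217.

1/217


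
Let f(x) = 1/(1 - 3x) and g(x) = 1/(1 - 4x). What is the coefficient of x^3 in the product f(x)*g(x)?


The coefficient of x^n in f*g is the Cauchy product: sum_{k=0}^{n} a^k * b^(n-k).
With a=3, b=4, n=3:
sum_{k=0}^{3} 3^k * 4^(3-k)
= 175

175


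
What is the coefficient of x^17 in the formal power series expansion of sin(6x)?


The Maclaurin series is sin(t) = sum_{k>=0} (-1)^k t^(2k+1) / (2k+1)!, so substituting t = 6x, only odd powers of x are nonzero, with coefficient of x^(2k+1) equal to (-1)^k 6^(2k+1) / (2k+1)!.
Write 17 = 2*8 + 1, giving the coefficient (-1)^8 * 6^17 / 17! = 16926659444736/355687428096000 = 708588/14889875.

708588/14889875


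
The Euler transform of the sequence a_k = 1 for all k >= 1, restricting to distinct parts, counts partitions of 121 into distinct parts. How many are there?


Partitions of 121 into distinct parts can be computed via generating function.
Product (1+x)(1+x^2)(1+x^3)...
The coefficient of x^121 = 2368800

2368800


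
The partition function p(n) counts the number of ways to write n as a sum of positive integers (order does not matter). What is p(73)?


Using the generating function prod_{k>=1} 1/(1-x^k), we compute p(73).
By dynamic programming over parts 1 through 73:
p(73) = 6185689

6185689
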